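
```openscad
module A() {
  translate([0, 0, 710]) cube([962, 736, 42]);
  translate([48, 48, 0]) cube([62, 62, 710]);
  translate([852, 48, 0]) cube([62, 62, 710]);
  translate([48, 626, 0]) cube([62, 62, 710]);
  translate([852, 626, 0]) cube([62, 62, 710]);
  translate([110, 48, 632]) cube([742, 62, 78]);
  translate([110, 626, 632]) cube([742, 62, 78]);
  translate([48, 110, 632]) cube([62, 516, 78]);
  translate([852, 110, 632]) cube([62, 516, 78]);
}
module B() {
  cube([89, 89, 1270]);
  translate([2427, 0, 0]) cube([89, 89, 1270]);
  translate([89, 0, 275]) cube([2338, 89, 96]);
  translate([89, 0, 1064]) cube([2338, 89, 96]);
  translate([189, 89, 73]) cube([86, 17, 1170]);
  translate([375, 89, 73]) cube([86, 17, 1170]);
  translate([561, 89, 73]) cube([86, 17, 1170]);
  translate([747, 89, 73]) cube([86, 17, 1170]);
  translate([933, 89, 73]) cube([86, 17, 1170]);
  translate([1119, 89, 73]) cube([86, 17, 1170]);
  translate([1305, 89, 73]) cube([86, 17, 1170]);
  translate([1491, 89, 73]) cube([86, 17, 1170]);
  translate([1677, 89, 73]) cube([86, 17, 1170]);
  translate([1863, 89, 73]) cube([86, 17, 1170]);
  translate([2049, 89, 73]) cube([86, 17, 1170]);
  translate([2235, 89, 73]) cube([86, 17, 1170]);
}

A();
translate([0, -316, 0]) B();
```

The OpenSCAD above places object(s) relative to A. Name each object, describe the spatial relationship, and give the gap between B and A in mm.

The fence section's nearest face is 210 mm from the table's −y face.

A is a table. B is a fence section. The fence section is on the floor beside the table on its −y side. The gap between the fence section and the table is 210 mm.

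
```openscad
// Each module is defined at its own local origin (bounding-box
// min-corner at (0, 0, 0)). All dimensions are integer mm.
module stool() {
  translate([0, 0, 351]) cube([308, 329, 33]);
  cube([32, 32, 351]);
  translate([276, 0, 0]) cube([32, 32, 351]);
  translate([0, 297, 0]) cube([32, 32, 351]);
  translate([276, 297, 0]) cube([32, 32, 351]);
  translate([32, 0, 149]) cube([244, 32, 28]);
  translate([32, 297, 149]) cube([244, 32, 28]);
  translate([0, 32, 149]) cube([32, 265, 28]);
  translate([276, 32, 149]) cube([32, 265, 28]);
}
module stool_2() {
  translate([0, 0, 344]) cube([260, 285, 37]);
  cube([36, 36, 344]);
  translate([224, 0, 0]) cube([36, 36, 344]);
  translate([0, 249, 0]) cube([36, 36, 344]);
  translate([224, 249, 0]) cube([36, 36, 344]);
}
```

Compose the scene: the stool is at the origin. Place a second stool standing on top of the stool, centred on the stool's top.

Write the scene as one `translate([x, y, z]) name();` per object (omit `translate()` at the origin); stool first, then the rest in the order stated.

stool();
translate([24, 22, 384]) stool_2();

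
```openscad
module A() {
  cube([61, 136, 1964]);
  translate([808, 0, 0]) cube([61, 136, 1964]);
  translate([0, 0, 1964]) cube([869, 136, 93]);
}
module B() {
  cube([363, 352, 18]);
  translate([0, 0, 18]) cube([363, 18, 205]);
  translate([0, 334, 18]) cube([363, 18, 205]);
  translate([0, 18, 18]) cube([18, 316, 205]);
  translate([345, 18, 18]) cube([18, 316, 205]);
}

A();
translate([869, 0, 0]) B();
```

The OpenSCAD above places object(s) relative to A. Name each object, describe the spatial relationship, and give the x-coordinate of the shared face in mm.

The door frame's +x face and the open box's −x face are both at x = 869 mm.

A is a door frame. B is an open box. The open box is against the door frame's +x side, with their −y faces flush. The x-coordinate of the shared face is 869 mm.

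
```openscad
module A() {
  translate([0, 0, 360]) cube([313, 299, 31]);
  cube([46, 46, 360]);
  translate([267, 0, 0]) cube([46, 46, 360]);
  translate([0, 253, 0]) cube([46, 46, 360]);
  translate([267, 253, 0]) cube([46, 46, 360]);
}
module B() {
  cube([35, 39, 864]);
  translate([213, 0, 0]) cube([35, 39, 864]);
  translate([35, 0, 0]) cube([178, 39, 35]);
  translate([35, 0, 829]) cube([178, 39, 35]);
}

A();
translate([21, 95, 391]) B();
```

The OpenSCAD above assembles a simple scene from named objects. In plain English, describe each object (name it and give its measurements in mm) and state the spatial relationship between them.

A is a four-legged stool. The seat is a 313×299×31 mm slab whose top surface is at z = 391 mm; four square legs, each 46×46 mm in cross-section, run from the floor (z = 0) to the underside of the seat, each flush with a corner of the seat.

B is a rectangular picture frame lying in the x–z plane (depth along y). The opening is 178 mm wide (x) by 794 mm tall (z), surrounded by a border 35 mm wide on all four sides. The frame is 39 mm deep and is made of two full-height vertical stiles with two horizontal rails fitted between them.

The picture frame is on top of the stool.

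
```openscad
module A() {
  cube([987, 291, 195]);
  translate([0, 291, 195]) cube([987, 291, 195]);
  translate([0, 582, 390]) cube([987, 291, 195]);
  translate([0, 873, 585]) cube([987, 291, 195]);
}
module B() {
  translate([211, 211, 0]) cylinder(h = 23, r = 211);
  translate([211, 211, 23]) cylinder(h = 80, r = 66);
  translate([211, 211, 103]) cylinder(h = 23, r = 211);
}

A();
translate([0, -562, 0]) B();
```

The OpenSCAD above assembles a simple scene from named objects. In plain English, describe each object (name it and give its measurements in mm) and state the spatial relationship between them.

A is a straight staircase of 4 solid steps. Each step is 987 mm wide (x), 291 mm deep (y, the going) and 195 mm tall (the rise). The first step rests on the floor; each subsequent step sits one going further in +y and one rise higher in +z, directly behind and above the previous step with no overlap.

B is a spool: two coaxial disc flanges of radius 211 mm and thickness 23 mm, joined by a core cylinder of radius 66 mm and height 80 mm. The lower flange rests on z = 0 and the three cylinders share a vertical axis.

The spool is on the floor beside the staircase on its −y side.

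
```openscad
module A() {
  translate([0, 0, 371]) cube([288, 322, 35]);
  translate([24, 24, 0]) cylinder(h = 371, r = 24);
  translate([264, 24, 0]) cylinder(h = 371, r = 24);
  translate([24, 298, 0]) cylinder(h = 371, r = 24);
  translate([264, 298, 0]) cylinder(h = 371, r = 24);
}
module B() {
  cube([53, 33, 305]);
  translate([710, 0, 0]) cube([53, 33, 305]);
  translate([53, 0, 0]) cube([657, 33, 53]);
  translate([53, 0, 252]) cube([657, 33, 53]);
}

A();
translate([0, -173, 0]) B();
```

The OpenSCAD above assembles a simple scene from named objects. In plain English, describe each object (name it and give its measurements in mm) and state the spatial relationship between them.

A is a simple wooden stool: a rectangular seat 288 mm (x) by 322 mm (y), 35 mm thick, top face at z = 406 mm, on four round legs, each 48 mm in diameter. The legs rest on z = 0, each leg's axis is inset half a diameter from the nearest pair of seat edges (so the leg's bounding box is flush with the corner).

B is a rectangular picture frame lying in the x–z plane (depth along y). The opening is 657 mm wide (x) by 199 mm tall (z), surrounded by a border 53 mm wide on all four sides. The frame is 33 mm deep and is made of two full-height vertical stiles with two horizontal rails fitted between them.

The picture frame is on the floor beside the stool on its −y side.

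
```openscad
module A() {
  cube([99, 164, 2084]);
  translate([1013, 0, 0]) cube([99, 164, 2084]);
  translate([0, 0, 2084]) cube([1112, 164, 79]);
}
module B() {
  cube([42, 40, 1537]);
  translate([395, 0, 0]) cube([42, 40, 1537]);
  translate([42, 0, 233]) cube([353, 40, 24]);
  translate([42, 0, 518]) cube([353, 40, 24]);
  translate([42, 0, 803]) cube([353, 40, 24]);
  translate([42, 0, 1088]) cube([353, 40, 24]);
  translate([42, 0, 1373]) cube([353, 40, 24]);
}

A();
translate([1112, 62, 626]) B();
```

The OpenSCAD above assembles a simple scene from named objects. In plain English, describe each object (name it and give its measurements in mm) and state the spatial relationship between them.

A is a rectangular door frame: two vertical jambs of 99×164 mm section, 2084 mm tall, with a clear opening 914 mm wide between their inner faces. A header 79 mm tall and 164 mm deep lies on top of the jambs and spans the full outside width.

B is a straight ladder. Two 42×40 mm vertical rails, 1537 mm tall, stand 437 mm apart (outside-to-outside) with their front faces coplanar on the −y side. 5 rungs, each 40 mm deep and 24 mm tall, span between the inner faces of the rails, front faces flush with the rails. The lowest rung's underside is at z = 233 mm and rungs are spaced 285 mm apart (underside to underside).

The ladder is beside the door frame with their tops flush at z = 2163.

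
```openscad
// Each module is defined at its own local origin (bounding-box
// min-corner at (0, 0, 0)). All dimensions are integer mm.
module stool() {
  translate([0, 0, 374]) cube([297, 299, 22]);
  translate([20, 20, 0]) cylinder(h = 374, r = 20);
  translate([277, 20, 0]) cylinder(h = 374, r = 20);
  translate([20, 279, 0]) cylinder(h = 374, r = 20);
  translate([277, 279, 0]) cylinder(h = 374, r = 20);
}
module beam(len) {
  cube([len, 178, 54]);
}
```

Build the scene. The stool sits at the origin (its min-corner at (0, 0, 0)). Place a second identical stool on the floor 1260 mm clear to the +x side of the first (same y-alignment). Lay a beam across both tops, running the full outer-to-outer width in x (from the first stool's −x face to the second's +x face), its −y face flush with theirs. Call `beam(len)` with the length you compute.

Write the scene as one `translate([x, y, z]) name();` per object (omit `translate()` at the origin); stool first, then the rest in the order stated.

stool();
translate([1557, 0, 0]) stool();
translate([0, 0, 396]) beam(1854);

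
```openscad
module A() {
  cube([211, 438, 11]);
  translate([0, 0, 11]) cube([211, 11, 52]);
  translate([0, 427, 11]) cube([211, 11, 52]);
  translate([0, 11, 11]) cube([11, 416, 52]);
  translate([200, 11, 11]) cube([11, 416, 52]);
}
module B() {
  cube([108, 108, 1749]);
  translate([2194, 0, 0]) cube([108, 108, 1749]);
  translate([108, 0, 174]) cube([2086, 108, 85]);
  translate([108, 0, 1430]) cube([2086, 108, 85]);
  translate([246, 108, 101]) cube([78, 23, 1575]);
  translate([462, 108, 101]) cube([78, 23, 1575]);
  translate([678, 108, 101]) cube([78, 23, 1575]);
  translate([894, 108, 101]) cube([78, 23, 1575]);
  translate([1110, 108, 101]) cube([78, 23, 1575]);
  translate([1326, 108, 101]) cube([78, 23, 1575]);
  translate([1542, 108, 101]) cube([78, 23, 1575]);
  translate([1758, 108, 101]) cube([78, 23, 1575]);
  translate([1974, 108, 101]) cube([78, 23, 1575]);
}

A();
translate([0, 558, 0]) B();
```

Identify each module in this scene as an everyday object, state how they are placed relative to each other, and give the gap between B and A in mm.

The fence section's nearest face is 120 mm from the open box's +y face.

A is an open box. B is a fence section. The fence section is on the floor beside the open box on its +y side. The gap between the fence section and the open box is 120 mm.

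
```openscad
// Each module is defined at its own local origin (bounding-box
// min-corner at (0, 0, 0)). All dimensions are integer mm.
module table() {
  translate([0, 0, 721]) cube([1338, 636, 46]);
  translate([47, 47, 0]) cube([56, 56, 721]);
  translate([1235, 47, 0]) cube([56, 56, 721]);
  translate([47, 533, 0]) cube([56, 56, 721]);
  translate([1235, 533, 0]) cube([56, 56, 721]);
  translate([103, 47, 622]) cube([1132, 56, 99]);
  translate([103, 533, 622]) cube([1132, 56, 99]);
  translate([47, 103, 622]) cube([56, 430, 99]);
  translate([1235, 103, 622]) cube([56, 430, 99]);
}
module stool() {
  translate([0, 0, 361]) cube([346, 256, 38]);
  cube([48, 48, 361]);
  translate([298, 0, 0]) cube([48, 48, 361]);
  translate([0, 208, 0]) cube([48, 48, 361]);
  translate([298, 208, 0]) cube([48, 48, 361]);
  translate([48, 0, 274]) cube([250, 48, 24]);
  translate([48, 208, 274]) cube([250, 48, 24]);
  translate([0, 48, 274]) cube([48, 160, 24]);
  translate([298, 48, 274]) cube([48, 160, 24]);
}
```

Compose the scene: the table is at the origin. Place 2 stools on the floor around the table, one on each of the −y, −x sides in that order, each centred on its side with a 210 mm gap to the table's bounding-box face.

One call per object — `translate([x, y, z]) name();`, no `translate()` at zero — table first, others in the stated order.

table();
translate([496, -466, 0]) stool();
translate([-556, 190, 0]) stool();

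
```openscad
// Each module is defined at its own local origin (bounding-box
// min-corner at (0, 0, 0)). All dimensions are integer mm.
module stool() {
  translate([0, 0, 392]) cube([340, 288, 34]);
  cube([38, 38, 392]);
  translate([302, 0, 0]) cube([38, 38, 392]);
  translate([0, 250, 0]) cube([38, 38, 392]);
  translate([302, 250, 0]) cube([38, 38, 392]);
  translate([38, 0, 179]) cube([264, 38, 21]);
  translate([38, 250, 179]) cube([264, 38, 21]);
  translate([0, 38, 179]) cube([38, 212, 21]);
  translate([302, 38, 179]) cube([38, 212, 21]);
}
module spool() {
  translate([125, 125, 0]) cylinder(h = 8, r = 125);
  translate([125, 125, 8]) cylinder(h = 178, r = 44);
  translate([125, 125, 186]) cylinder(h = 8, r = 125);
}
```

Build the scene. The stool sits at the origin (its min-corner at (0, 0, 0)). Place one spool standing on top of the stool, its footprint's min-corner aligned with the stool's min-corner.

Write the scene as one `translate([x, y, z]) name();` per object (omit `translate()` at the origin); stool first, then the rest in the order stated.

stool();
translate([0, 0, 426]) spool();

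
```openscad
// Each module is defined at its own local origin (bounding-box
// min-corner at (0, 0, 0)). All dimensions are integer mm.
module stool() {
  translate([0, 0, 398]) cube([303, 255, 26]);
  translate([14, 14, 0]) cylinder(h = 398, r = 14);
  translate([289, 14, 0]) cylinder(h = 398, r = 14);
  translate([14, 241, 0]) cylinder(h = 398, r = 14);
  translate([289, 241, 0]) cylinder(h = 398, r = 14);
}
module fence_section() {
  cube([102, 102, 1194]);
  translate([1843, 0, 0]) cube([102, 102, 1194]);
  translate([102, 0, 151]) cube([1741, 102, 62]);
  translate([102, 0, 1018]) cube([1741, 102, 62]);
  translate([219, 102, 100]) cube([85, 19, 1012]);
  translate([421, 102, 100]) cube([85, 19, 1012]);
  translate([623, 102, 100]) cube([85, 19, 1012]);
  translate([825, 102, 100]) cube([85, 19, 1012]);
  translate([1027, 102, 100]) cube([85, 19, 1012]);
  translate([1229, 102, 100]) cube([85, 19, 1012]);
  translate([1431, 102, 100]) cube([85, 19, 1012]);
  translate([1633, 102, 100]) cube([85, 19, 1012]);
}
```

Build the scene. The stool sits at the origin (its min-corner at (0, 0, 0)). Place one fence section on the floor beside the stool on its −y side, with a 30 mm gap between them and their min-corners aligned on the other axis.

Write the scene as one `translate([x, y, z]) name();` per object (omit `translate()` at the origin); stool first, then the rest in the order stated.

stool();
translate([0, -151, 0]) fence_section();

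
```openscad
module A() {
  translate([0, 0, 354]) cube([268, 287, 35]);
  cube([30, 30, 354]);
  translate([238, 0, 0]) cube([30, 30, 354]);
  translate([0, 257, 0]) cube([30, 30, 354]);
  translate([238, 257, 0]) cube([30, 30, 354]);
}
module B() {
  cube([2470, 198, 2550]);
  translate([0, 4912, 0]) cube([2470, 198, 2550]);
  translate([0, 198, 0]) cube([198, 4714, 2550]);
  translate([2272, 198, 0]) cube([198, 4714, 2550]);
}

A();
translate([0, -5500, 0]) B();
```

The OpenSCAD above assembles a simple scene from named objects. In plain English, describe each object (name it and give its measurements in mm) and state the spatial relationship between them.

A is a simple wooden stool: a rectangular seat 268 mm (x) by 287 mm (y), 35 mm thick, top face at z = 389 mm, on four square legs, each 30×30 mm in cross-section. The legs rest on z = 0, each flush with a corner of the seat.

B is the wall frame of a small rectangular building: four walls, each 2550 mm tall and 198 mm thick, enclosing a footprint 2470 mm (x) by 5110 mm (y) outside-to-outside, with no floor or roof. The front and back walls (the −y and +y sides) span the full width; the two side walls fit between them.

The house frame is on the floor beside the stool on its −y side.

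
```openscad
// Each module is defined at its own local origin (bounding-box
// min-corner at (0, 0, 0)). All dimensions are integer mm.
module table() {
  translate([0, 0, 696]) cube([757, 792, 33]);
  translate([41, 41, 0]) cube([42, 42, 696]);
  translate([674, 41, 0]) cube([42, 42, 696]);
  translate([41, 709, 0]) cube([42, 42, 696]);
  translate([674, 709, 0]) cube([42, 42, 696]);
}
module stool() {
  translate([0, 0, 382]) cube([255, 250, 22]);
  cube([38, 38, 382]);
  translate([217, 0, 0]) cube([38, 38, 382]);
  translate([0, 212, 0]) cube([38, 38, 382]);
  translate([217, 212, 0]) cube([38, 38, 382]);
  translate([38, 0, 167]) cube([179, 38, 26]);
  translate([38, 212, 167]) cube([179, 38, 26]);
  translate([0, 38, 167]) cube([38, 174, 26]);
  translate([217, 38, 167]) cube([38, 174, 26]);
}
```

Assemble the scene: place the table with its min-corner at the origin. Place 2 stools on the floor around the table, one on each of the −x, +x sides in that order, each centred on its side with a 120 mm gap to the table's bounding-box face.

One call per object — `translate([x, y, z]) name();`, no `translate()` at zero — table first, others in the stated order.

table();
translate([-375, 271, 0]) stool();
translate([877, 271, 0]) stool();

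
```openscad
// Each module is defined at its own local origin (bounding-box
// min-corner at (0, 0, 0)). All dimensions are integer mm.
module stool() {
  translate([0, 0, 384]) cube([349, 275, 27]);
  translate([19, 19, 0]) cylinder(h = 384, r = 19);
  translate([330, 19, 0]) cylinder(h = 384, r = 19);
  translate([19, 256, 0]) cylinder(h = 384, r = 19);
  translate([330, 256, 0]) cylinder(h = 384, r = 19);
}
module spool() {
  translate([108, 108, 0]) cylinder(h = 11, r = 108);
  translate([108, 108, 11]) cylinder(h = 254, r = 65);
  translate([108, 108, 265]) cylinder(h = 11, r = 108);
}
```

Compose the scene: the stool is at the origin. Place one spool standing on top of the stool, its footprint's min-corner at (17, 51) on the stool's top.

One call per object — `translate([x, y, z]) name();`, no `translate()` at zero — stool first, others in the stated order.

stool();
translate([17, 51, 411]) spool();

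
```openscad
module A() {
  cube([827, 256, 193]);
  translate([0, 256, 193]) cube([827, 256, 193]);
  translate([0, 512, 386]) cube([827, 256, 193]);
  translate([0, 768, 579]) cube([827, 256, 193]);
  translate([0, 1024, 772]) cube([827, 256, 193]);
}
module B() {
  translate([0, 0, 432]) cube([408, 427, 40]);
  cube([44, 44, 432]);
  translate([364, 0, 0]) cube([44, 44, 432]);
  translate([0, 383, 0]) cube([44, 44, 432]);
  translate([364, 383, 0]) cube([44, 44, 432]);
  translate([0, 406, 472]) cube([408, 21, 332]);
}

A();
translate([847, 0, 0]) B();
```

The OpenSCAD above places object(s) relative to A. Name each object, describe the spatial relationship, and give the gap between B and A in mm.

A is a staircase. B is a chair. The chair is on the floor beside the staircase on its +x side. The gap between the chair and the staircase is 20 mm.

The chair's nearest face is 20 mm from the staircase's +x face.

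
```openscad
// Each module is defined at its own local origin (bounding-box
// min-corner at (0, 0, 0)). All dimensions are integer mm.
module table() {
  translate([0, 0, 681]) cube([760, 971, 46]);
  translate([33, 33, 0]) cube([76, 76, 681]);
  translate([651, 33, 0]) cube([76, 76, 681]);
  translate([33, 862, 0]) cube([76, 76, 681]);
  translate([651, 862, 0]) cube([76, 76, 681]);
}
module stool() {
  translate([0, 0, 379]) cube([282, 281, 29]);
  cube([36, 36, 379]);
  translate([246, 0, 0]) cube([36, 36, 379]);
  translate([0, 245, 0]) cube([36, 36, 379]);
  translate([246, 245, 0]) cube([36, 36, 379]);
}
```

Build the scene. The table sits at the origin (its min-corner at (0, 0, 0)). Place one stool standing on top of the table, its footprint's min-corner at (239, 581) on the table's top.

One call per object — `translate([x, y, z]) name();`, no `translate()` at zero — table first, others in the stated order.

table();
translate([239, 581, 727]) stool();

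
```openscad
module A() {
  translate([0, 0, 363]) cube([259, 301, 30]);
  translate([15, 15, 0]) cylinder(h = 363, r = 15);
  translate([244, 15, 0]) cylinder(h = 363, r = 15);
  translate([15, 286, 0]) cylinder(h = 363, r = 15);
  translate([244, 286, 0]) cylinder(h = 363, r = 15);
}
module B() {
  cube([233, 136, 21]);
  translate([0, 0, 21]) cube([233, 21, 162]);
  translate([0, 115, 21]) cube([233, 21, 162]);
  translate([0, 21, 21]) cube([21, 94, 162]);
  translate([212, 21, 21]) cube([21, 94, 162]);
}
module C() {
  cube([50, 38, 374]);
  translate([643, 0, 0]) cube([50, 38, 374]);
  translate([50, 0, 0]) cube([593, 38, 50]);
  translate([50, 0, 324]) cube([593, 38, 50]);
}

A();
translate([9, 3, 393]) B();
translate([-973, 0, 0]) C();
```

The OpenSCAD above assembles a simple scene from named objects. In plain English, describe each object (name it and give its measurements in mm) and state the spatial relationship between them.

A is a simple wooden stool: a rectangular seat 259 mm (x) by 301 mm (y), 30 mm thick, top face at z = 393 mm, on four round legs, each 30 mm in diameter. The legs rest on z = 0, each leg's axis is inset half a diameter from the nearest pair of seat edges (so the leg's bounding box is flush with the corner).

B is an open storage box with external size 233×136×183 mm and wall thickness 21 mm (the base is also 21 mm thick). The base covers the whole footprint; the four walls stand on the base, with the y-facing walls full-width and the x-facing walls fitting between their inner faces.

C is a rectangular picture frame lying in the x–z plane (depth along y). The opening is 593 mm wide (x) by 274 mm tall (z), surrounded by a border 50 mm wide on all four sides. The frame is 38 mm deep and is made of two full-height vertical stiles with two horizontal rails fitted between them.

The open box is on top of the stool. The picture frame is on the floor beside the stool on its −x side.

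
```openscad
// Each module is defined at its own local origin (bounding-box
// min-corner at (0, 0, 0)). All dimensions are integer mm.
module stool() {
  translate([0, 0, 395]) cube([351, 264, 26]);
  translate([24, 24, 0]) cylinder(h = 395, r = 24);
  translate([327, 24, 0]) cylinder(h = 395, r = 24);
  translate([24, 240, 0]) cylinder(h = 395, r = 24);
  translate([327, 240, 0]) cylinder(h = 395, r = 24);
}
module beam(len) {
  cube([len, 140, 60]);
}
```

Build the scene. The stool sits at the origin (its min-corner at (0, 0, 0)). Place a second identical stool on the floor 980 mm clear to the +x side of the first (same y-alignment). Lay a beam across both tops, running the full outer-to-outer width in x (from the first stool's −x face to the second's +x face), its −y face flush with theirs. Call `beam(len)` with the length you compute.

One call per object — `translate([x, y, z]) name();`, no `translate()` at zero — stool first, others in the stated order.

stool();
translate([1331, 0, 0]) stool();
translate([0, 0, 421]) beam(1682);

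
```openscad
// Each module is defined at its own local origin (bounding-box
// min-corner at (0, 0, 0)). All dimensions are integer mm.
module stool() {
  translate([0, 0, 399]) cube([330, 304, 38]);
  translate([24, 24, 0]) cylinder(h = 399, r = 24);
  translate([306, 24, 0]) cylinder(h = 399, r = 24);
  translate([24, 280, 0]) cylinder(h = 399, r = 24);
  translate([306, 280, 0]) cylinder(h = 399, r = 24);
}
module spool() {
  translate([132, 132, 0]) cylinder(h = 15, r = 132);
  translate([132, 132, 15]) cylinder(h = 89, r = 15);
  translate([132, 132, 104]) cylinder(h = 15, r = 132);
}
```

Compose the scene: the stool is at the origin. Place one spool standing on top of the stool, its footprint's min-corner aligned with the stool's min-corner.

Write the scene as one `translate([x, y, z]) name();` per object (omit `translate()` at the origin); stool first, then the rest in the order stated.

stool();
translate([0, 0, 437]) spool();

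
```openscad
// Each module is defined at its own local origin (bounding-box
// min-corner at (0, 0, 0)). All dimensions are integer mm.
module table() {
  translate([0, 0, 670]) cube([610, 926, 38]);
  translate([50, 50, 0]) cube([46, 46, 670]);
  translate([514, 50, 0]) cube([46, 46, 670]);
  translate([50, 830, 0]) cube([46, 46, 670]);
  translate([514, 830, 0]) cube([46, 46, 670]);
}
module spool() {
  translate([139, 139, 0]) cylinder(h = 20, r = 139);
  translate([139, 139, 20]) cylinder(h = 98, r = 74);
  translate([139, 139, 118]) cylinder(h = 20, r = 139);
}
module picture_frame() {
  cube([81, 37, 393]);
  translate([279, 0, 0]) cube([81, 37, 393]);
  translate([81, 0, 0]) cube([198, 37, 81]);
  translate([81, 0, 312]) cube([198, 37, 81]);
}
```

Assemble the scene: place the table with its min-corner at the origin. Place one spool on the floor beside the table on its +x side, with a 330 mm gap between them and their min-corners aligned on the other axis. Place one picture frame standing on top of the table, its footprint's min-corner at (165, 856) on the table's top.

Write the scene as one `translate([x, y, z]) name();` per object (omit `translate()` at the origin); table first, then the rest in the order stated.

table();
translate([940, 0, 0]) spool();
translate([165, 856, 708]) picture_frame();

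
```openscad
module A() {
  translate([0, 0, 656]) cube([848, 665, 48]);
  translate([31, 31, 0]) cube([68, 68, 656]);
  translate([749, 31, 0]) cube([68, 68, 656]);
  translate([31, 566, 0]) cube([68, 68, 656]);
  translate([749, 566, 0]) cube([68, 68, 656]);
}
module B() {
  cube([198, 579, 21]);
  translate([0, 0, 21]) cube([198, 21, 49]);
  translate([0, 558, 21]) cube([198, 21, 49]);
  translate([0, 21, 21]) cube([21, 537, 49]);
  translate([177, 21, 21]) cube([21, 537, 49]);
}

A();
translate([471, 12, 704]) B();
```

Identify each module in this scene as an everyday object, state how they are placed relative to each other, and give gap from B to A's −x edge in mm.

The open box's min-x is at 471; the table's min-x is 0; gap = 471 mm.

A is a table. B is an open box. The open box is on top of the table. The gap from the open box to the table's −x edge is 471 mm.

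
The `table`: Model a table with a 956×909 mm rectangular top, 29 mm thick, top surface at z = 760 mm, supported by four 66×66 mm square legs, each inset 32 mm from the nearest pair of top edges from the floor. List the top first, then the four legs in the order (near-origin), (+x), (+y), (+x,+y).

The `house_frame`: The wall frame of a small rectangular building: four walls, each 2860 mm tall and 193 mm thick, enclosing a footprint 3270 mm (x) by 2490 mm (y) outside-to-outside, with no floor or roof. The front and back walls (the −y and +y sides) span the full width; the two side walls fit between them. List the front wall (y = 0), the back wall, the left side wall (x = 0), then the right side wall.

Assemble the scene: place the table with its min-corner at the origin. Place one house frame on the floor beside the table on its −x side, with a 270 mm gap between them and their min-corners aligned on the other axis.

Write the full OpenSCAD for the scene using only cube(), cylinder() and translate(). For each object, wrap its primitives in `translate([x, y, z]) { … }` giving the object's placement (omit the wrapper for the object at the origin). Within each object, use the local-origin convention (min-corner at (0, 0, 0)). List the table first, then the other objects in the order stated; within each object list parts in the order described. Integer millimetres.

translate([0, 0, 731]) cube([956, 909, 29]);
translate([32, 32, 0]) cube([66, 66, 731]);
translate([858, 32, 0]) cube([66, 66, 731]);
translate([32, 811, 0]) cube([66, 66, 731]);
translate([858, 811, 0]) cube([66, 66, 731]);
translate([-3540, 0, 0]) {
  cube([3270, 193, 2860]);
  translate([0, 2297, 0]) cube([3270, 193, 2860]);
  translate([0, 193, 0]) cube([193, 2104, 2860]);
  translate([3077, 193, 0]) cube([193, 2104, 2860]);
}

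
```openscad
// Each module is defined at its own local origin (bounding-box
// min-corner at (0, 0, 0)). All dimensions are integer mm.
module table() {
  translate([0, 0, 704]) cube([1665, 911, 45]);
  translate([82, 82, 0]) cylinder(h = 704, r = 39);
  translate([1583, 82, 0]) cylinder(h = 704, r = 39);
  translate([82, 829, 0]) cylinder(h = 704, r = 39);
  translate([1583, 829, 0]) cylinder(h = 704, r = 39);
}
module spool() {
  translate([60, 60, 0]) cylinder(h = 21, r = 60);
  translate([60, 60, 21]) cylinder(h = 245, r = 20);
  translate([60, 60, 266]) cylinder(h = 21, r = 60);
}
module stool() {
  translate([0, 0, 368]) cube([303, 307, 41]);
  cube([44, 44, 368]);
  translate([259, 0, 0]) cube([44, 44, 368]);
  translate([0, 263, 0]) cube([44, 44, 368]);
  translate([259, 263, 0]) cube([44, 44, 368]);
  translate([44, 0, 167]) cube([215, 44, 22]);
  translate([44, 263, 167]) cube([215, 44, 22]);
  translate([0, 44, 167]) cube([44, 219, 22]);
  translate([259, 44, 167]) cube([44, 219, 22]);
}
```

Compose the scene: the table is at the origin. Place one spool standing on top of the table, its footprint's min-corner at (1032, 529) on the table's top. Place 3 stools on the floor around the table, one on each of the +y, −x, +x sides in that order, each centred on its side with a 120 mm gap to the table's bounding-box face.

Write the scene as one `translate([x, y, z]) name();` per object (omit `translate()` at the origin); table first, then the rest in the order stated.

table();
translate([1032, 529, 749]) spool();
translate([681, 1031, 0]) stool();
translate([-423, 302, 0]) stool();
translate([1785, 302, 0]) stool();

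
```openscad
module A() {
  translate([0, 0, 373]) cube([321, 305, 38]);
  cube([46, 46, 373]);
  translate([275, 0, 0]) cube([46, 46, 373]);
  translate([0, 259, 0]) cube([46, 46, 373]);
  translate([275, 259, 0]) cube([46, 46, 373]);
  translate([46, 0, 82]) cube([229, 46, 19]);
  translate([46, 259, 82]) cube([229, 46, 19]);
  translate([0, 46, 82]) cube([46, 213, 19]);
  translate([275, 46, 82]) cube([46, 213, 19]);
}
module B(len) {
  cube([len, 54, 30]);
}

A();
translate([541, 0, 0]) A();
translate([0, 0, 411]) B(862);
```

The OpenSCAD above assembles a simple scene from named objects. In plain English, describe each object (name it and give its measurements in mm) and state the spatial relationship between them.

A is a four-legged stool. The seat is 321×305 mm, 38 mm thick, top at z = 411 mm. It stands on four square legs, each 46×46 mm in cross-section, from z = 0 to the seat underside, each flush with a corner of the seat. Four stretchers, 46 mm wide and 19 mm tall, connect adjacent legs with their undersides at z = 82 mm, each running between the inner faces of the legs it joins and aligned with the legs' outer faces on the other axis.

B is a rectangular beam 862 mm long (x), 54 mm deep (y), 30 mm thick (z).

The beam spans the tops of two stools placed 220 mm apart, resting at z = 411 mm.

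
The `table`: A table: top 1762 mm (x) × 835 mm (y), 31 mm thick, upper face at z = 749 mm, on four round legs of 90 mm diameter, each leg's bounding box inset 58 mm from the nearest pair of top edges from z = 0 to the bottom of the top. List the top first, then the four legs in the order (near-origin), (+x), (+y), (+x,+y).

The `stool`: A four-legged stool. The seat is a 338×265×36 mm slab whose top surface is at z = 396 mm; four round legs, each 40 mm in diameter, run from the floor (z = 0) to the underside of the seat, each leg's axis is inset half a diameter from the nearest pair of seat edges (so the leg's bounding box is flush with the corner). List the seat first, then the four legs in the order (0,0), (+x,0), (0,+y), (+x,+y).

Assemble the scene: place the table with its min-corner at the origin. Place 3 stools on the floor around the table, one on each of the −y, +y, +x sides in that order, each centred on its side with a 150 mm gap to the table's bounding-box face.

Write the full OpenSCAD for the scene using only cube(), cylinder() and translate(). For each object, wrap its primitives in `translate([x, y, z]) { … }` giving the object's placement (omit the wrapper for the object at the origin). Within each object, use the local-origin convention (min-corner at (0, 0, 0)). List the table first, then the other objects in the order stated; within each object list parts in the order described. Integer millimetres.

translate([0, 0, 718]) cube([1762, 835, 31]);
translate([103, 103, 0]) cylinder(h = 718, r = 45);
translate([1659, 103, 0]) cylinder(h = 718, r = 45);
translate([103, 732, 0]) cylinder(h = 718, r = 45);
translate([1659, 732, 0]) cylinder(h = 718, r = 45);
translate([712, -415, 0]) {
  translate([0, 0, 360]) cube([338, 265, 36]);
  translate([20, 20, 0]) cylinder(h = 360, r = 20);
  translate([318, 20, 0]) cylinder(h = 360, r = 20);
  translate([20, 245, 0]) cylinder(h = 360, r = 20);
  translate([318, 245, 0]) cylinder(h = 360, r = 20);
}
translate([712, 985, 0]) {
  translate([0, 0, 360]) cube([338, 265, 36]);
  translate([20, 20, 0]) cylinder(h = 360, r = 20);
  translate([318, 20, 0]) cylinder(h = 360, r = 20);
  translate([20, 245, 0]) cylinder(h = 360, r = 20);
  translate([318, 245, 0]) cylinder(h = 360, r = 20);
}
translate([1912, 285, 0]) {
  translate([0, 0, 360]) cube([338, 265, 36]);
  translate([20, 20, 0]) cylinder(h = 360, r = 20);
  translate([318, 20, 0]) cylinder(h = 360, r = 20);
  translate([20, 245, 0]) cylinder(h = 360, r = 20);
  translate([318, 245, 0]) cylinder(h = 360, r = 20);
}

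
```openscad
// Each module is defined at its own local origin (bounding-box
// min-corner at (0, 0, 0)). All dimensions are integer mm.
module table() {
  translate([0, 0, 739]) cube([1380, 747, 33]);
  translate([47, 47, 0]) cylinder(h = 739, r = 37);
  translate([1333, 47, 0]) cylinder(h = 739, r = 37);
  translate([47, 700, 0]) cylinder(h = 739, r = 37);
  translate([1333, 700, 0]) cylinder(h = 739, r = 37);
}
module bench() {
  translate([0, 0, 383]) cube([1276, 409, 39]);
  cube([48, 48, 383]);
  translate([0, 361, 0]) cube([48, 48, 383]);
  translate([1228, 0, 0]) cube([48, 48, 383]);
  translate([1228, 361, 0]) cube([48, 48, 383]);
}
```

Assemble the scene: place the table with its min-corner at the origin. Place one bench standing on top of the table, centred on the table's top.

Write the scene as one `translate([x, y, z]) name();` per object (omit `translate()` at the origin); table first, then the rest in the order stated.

table();
translate([52, 169, 772]) bench();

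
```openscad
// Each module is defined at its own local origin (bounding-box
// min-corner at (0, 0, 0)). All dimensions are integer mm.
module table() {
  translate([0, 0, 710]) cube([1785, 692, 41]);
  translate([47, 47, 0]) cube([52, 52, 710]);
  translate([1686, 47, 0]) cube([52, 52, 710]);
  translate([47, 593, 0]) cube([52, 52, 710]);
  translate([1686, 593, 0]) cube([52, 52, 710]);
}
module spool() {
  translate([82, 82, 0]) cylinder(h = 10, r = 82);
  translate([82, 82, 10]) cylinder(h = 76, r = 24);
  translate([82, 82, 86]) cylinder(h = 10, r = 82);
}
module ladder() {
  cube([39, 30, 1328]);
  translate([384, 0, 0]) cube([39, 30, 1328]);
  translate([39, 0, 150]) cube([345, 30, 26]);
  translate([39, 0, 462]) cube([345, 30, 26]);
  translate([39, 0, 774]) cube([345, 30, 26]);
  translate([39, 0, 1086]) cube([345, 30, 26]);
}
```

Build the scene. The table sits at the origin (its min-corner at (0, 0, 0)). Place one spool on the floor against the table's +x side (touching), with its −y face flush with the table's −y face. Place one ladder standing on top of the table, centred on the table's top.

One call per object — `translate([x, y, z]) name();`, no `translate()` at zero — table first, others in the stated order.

table();
translate([1785, 0, 0]) spool();
translate([681, 331, 751]) ladder();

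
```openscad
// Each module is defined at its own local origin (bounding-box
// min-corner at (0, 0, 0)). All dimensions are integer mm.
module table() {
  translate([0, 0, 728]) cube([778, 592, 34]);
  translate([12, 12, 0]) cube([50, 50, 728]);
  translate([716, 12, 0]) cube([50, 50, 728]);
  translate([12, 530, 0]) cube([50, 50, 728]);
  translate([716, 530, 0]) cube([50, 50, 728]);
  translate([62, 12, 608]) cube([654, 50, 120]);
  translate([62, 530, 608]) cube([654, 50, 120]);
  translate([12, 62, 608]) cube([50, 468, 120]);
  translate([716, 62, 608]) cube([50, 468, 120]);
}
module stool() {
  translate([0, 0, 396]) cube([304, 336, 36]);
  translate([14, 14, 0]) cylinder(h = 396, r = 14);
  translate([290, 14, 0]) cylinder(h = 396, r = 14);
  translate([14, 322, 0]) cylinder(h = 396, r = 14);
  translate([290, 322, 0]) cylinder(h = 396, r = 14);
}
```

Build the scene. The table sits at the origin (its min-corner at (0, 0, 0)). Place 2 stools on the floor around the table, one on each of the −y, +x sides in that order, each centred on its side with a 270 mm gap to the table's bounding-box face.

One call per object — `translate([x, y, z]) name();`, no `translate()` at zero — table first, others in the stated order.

table();
translate([237, -606, 0]) stool();
translate([1048, 128, 0]) stool();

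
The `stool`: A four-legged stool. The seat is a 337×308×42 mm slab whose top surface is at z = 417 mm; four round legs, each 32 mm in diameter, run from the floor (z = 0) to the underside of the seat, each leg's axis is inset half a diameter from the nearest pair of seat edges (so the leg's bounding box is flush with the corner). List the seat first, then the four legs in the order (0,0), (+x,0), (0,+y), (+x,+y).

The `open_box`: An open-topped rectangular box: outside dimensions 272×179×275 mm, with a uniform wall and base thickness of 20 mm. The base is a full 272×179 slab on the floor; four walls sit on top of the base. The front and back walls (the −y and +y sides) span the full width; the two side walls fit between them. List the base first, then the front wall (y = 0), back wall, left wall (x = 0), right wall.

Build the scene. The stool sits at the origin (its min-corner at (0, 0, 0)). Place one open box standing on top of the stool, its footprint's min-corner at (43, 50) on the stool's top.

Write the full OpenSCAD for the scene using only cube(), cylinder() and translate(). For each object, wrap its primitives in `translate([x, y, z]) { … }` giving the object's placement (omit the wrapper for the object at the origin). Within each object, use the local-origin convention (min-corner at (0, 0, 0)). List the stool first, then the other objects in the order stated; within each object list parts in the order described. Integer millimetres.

translate([0, 0, 375]) cube([337, 308, 42]);
translate([16, 16, 0]) cylinder(h = 375, r = 16);
translate([321, 16, 0]) cylinder(h = 375, r = 16);
translate([16, 292, 0]) cylinder(h = 375, r = 16);
translate([321, 292, 0]) cylinder(h = 375, r = 16);
translate([43, 50, 417]) {
  cube([272, 179, 20]);
  translate([0, 0, 20]) cube([272, 20, 255]);
  translate([0, 159, 20]) cube([272, 20, 255]);
  translate([0, 20, 20]) cube([20, 139, 255]);
  translate([252, 20, 20]) cube([20, 139, 255]);
}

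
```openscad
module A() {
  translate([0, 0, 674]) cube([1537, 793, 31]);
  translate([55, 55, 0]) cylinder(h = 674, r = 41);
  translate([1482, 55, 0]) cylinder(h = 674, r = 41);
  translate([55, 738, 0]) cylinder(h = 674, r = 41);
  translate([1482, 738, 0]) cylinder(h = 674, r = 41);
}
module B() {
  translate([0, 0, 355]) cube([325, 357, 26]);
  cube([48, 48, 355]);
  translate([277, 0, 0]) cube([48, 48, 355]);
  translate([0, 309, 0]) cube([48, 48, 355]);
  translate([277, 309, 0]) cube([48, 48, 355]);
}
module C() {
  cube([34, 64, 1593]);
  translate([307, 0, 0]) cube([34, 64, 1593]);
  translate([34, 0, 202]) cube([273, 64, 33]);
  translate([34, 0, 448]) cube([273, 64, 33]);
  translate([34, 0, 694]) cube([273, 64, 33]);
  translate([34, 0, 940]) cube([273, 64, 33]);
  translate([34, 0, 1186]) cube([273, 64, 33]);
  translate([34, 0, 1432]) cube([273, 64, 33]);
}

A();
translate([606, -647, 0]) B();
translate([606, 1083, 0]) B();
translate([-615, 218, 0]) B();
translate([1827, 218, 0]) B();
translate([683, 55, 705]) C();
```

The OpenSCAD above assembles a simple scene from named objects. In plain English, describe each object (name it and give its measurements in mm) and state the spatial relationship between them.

A is a rectangular dining table. The top is 1537×793×31 mm with its upper surface at z = 705 mm. It stands on four round legs of 82 mm diameter, each leg's bounding box inset 14 mm from the nearest pair of top edges, running from the floor to the underside of the top.

B is a four-legged stool. The seat is a 325×357×26 mm slab whose top surface is at z = 381 mm; four square legs, each 48×48 mm in cross-section, run from the floor (z = 0) to the underside of the seat, each flush with a corner of the seat.

C is a straight ladder. Two 34×64 mm vertical rails, 1593 mm tall, stand 341 mm apart (outside-to-outside) with their front faces coplanar on the −y side. 6 rungs, each 64 mm deep and 33 mm tall, span between the inner faces of the rails, front faces flush with the rails. The lowest rung's underside is at z = 202 mm and rungs are spaced 246 mm apart (underside to underside).

Four stools sit around the table at the −y, +y, −x, +x sides. The ladder is on top of the table.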